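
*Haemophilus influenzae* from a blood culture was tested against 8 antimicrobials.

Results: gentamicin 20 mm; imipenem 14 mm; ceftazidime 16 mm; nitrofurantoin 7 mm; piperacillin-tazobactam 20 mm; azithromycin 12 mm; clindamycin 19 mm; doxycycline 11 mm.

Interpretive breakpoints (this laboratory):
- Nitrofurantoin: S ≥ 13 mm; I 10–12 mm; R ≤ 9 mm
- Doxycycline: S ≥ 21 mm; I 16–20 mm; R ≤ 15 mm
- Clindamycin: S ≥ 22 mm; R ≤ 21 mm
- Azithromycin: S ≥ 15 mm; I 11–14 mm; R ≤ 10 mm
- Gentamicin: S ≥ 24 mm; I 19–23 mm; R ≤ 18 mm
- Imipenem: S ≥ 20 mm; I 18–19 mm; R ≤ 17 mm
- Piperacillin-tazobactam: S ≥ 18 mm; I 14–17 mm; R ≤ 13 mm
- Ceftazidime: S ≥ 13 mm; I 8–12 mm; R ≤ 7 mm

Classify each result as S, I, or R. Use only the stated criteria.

Gentamicin (20 mm) in 19–23 mm → I
Imipenem 14 mm: ≤ 17 mm → resistant
Ceftazidime: 16 mm is ≥ 13 mm → susceptible
Nitrofurantoin: 7 mm is ≤ 9 mm — resistant
Piperacillin-tazobactam: 20 mm is ≥ 18 mm → susceptible
Azithromycin: 12 mm is in 11–14 mm → Intermediate
Clindamycin (19 mm) ≤ 21 mm → resistant
Doxycycline 11 mm: ≤ 15 mm → R

I, R, S, R, S, I, R, R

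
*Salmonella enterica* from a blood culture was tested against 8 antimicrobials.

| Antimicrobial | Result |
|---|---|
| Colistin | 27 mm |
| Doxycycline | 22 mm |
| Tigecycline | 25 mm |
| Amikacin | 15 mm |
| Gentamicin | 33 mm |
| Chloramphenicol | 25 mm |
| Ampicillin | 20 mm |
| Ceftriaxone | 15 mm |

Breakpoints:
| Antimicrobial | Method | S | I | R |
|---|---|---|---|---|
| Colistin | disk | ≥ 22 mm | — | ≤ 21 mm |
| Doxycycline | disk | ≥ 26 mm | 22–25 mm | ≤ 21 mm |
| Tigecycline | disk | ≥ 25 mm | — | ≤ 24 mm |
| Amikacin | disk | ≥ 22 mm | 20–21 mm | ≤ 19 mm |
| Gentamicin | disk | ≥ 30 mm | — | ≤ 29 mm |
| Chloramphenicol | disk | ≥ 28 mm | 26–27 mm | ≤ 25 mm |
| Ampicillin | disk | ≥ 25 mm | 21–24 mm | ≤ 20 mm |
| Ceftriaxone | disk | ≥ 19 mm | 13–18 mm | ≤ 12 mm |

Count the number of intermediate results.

2

Colistin: 27 mm is ≥ 22 mm → Susceptible
Doxycycline (22 mm) in 22–25 mm → Intermediate
Tigecycline 25 mm: ≥ 25 mm — S
Amikacin: 15 mm is ≤ 19 mm → resistant
Gentamicin: 33 mm is ≥ 30 mm ⇒ Susceptible
Chloramphenicol: 25 mm is ≤ 25 mm ⇒ Resistant
Ampicillin: 20 mm is ≤ 20 mm → resistant
Ceftriaxone: 15 mm is in 13–18 mm — intermediate
Intermediate: 2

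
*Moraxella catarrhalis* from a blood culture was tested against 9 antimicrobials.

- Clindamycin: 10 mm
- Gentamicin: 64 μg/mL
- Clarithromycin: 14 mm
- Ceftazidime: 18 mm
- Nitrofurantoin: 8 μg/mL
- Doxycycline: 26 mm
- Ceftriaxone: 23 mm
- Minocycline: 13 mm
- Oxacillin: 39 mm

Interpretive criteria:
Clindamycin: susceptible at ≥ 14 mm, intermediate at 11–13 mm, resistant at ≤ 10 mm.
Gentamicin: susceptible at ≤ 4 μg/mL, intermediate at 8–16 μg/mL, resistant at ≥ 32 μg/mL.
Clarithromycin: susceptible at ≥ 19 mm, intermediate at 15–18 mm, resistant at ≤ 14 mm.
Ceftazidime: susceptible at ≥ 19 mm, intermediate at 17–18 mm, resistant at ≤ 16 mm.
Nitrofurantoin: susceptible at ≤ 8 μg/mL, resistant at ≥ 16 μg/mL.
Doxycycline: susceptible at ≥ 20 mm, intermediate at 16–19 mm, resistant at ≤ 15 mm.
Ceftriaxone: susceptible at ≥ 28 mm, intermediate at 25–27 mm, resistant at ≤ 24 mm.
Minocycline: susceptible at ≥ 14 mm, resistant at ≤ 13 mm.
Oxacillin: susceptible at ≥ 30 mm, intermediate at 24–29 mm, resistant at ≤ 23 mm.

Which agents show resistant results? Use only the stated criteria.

clindamycin, gentamicin, clarithromycin, ceftriaxone, minocycline

Clindamycin: 10 mm is ≤ 10 mm ⇒ resistant
Gentamicin (64 μg/mL) ≥ 32 μg/mL ⇒ resistant
Clarithromycin (14 mm) ≤ 14 mm → R
Ceftazidime: 18 mm is in 17–18 mm ⇒ intermediate
Nitrofurantoin: 8 μg/mL is ≤ 8 μg/mL ⇒ Susceptible
Doxycycline: 26 mm is ≥ 20 mm → Susceptible
Ceftriaxone 23 mm: ≤ 24 mm ⇒ Resistant
Minocycline 13 mm: ≤ 13 mm ⇒ R
Oxacillin 39 mm: ≥ 30 mm → susceptible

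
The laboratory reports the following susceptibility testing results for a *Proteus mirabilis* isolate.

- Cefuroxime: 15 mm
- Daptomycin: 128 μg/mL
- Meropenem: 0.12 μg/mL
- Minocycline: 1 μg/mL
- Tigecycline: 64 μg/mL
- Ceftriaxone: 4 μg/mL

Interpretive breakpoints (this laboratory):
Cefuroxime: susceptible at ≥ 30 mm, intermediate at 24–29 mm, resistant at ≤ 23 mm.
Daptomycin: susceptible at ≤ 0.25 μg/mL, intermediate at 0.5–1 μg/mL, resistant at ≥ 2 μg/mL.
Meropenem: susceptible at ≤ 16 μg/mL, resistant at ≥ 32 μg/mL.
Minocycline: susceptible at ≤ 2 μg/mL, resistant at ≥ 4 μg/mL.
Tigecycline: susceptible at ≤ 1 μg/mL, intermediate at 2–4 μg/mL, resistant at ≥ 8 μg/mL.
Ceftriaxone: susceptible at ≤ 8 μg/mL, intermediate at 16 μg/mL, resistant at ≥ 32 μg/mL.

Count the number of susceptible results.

3

Cefuroxime: 15 mm is ≤ 23 mm → Resistant
Daptomycin: 128 μg/mL is ≥ 2 μg/mL — Resistant
Meropenem: 0.12 μg/mL is ≤ 16 μg/mL → Susceptible
Minocycline (1 μg/mL) ≤ 2 μg/mL ⇒ S
Tigecycline (64 μg/mL) ≥ 8 μg/mL ⇒ Resistant
Ceftriaxone 4 μg/mL: ≤ 8 μg/mL → Susceptible
Susceptible: 3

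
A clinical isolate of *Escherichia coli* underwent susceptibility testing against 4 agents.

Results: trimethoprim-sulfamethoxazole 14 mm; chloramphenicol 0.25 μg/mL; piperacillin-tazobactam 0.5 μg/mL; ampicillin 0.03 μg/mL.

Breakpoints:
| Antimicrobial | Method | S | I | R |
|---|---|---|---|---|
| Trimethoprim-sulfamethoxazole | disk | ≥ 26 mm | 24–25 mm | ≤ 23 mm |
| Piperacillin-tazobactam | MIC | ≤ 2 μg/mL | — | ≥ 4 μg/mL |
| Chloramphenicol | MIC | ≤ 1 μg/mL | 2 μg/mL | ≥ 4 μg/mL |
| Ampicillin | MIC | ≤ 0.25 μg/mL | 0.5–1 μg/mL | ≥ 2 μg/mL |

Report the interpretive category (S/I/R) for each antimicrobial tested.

Trimethoprim-sulfamethoxazole 14 mm: ≤ 23 mm ⇒ resistant
Chloramphenicol 0.25 μg/mL: ≤ 1 μg/mL — susceptible
Piperacillin-tazobactam 0.5 μg/mL: ≤ 2 μg/mL → susceptible
Ampicillin: 0.03 μg/mL is ≤ 0.25 μg/mL → susceptible

R, S, S, S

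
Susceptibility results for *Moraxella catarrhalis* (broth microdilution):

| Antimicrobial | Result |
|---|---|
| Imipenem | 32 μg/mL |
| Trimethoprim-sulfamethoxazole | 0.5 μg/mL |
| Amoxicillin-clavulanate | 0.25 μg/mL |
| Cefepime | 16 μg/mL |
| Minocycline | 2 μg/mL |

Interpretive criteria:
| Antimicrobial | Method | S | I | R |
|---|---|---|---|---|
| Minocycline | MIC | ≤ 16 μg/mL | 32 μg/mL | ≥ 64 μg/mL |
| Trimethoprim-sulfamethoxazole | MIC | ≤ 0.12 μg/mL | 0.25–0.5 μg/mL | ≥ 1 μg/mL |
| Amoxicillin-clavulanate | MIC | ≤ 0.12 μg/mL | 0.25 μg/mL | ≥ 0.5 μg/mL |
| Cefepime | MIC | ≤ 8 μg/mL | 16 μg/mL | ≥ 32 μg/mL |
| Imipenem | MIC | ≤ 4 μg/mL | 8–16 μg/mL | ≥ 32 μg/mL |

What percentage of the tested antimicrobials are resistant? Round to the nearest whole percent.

Imipenem: 32 μg/mL is ≥ 32 μg/mL ⇒ R
Trimethoprim-sulfamethoxazole: 0.5 μg/mL is in 0.25–0.5 μg/mL → I
Amoxicillin-clavulanate (0.25 μg/mL) = 0.25 μg/mL — Intermediate
Cefepime 16 μg/mL: = 16 μg/mL ⇒ intermediate
Minocycline (2 μg/mL) ≤ 16 μg/mL → S
Resistant: 1/5

20%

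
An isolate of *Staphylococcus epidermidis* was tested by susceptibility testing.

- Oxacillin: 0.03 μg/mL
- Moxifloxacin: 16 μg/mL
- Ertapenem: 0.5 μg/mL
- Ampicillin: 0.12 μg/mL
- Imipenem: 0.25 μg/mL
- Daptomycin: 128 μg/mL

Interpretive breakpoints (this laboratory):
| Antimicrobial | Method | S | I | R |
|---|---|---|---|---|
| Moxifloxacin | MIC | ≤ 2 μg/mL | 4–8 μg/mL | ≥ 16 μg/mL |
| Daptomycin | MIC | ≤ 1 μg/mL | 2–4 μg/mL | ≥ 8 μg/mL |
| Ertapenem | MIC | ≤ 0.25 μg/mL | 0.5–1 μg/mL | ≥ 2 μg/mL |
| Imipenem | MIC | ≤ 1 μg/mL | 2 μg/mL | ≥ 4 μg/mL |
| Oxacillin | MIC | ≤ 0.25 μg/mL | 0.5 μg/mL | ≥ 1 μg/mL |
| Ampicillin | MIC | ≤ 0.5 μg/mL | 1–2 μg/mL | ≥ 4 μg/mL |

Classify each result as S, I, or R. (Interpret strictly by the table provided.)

S, R, I, S, S, R

Oxacillin 0.03 μg/mL: ≤ 0.25 μg/mL — susceptible
Moxifloxacin 16 μg/mL: ≥ 16 μg/mL — R
Ertapenem: 0.5 μg/mL is in 0.5–1 μg/mL — Intermediate
Ampicillin 0.12 μg/mL: ≤ 0.5 μg/mL → Susceptible
Imipenem 0.25 μg/mL: ≤ 1 μg/mL ⇒ Susceptible
Daptomycin 128 μg/mL: ≥ 8 μg/mL ⇒ Resistant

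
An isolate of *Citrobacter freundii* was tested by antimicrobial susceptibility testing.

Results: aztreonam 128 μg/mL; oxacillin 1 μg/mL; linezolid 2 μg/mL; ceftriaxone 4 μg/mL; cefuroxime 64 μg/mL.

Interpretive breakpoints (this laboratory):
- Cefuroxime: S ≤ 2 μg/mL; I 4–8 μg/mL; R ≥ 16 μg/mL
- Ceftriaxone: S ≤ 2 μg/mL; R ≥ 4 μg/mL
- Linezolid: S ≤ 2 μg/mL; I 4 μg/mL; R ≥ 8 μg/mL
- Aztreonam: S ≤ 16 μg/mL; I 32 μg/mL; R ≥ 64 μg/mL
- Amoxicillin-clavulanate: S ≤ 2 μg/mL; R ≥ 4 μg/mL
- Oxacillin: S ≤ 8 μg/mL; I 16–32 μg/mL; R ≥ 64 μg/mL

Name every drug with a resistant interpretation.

aztreonam, ceftriaxone, cefuroxime

Aztreonam (128 μg/mL) ≥ 64 μg/mL — R
Oxacillin: 1 μg/mL is ≤ 8 μg/mL ⇒ Susceptible
Linezolid (2 μg/mL) ≤ 2 μg/mL → S
Ceftriaxone (4 μg/mL) ≥ 4 μg/mL → Resistant
Cefuroxime: 64 μg/mL is ≥ 16 μg/mL — R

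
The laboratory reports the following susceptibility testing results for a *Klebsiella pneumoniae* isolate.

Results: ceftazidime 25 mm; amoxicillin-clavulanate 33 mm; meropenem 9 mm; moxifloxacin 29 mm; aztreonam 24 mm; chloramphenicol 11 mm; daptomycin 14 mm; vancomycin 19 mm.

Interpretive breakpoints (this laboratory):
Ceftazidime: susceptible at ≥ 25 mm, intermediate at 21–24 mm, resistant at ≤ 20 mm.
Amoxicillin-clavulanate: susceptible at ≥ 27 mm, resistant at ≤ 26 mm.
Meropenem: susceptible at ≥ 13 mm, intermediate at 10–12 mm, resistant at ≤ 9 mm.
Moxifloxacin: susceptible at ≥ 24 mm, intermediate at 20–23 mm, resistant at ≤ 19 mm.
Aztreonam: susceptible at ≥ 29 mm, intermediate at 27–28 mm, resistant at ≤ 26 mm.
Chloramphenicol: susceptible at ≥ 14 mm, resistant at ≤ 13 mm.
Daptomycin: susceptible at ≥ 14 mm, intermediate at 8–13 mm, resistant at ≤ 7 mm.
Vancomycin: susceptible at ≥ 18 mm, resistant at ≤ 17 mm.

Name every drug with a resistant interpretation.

meropenem, aztreonam, chloramphenicol

Ceftazidime 25 mm: ≥ 25 mm — Susceptible
Amoxicillin-clavulanate 33 mm: ≥ 27 mm — Susceptible
Meropenem 9 mm: ≤ 9 mm → resistant
Moxifloxacin 29 mm: ≥ 24 mm ⇒ S
Aztreonam: 24 mm is ≤ 26 mm ⇒ Resistant
Chloramphenicol: 11 mm is ≤ 13 mm → resistant
Daptomycin (14 mm) ≥ 14 mm — S
Vancomycin: 19 mm is ≥ 18 mm ⇒ S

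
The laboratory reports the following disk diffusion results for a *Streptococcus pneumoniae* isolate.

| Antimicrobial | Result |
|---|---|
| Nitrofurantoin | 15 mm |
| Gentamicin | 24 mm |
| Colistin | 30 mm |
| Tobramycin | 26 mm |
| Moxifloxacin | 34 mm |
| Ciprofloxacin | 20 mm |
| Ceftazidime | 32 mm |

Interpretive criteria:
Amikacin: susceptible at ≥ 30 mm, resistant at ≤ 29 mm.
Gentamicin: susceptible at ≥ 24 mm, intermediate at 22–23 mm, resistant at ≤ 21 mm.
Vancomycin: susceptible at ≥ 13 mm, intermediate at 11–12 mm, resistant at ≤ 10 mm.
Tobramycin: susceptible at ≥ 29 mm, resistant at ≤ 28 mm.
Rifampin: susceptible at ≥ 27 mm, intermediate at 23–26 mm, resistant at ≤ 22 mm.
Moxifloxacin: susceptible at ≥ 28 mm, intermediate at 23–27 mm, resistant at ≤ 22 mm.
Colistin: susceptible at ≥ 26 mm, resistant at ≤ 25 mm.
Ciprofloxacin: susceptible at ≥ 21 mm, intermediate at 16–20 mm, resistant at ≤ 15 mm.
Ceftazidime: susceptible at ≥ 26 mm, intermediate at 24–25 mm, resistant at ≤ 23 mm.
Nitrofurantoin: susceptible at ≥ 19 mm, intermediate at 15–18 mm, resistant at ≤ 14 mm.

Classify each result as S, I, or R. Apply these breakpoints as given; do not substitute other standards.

I, S, S, R, S, I, S

Nitrofurantoin 15 mm: in 15–18 mm — I
Gentamicin: 24 mm is ≥ 24 mm ⇒ Susceptible
Colistin (30 mm) ≥ 26 mm ⇒ susceptible
Tobramycin (26 mm) ≤ 28 mm — Resistant
Moxifloxacin (34 mm) ≥ 28 mm ⇒ susceptible
Ciprofloxacin (20 mm) in 16–20 mm — Intermediate
Ceftazidime: 32 mm is ≥ 26 mm → Susceptible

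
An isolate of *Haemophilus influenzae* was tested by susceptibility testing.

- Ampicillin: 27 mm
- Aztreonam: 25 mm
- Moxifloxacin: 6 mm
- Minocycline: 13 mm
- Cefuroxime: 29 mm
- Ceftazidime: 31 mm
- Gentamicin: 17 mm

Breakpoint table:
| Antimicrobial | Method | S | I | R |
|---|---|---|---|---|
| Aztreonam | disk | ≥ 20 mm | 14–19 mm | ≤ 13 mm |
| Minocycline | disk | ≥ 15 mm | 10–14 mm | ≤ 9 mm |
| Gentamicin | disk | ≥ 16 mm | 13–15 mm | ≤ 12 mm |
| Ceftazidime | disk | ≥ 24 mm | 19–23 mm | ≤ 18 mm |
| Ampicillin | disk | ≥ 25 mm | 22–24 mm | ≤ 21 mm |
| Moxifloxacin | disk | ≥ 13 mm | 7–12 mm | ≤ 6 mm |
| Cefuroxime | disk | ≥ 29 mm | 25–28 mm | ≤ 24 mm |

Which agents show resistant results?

Ampicillin: 27 mm is ≥ 25 mm → S
Aztreonam: 25 mm is ≥ 20 mm → Susceptible
Moxifloxacin: 6 mm is ≤ 6 mm → resistant
Minocycline (13 mm) in 10–14 mm — Intermediate
Cefuroxime 29 mm: ≥ 29 mm — susceptible
Ceftazidime: 31 mm is ≥ 24 mm ⇒ S
Gentamicin 17 mm: ≥ 16 mm ⇒ Susceptible

moxifloxacin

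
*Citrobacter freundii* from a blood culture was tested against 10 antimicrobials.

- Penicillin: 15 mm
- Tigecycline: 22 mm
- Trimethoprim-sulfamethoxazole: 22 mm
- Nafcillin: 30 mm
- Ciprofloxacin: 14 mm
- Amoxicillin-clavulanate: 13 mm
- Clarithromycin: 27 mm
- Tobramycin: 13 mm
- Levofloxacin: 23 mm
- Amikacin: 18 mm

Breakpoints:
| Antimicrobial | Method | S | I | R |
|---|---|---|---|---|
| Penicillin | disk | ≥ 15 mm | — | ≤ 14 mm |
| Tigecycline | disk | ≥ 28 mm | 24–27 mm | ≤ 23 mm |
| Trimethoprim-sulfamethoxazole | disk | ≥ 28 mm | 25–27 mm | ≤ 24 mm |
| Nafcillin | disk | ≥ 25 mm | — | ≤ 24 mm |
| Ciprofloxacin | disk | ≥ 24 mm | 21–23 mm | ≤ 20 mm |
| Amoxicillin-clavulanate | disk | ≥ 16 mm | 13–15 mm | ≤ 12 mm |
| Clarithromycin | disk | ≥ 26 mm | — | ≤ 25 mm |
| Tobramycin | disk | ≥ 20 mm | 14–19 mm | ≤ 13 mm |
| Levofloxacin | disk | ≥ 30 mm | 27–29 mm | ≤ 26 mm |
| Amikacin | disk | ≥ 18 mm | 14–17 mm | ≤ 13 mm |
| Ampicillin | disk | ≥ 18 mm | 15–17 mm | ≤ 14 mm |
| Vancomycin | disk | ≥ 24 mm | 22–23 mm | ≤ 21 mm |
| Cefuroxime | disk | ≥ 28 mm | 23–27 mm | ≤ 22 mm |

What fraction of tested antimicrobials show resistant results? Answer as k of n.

5 of 10

Penicillin (15 mm) ≥ 15 mm — Susceptible
Tigecycline: 22 mm is ≤ 23 mm → resistant
Trimethoprim-sulfamethoxazole 22 mm: ≤ 24 mm ⇒ resistant
Nafcillin: 30 mm is ≥ 25 mm → susceptible
Ciprofloxacin (14 mm) ≤ 20 mm ⇒ Resistant
Amoxicillin-clavulanate 13 mm: in 13–15 mm → I
Clarithromycin (27 mm) ≥ 26 mm — S
Tobramycin (13 mm) ≤ 13 mm → resistant
Levofloxacin (23 mm) ≤ 26 mm ⇒ resistant
Amikacin: 18 mm is ≥ 18 mm — S
Resistant: 5/10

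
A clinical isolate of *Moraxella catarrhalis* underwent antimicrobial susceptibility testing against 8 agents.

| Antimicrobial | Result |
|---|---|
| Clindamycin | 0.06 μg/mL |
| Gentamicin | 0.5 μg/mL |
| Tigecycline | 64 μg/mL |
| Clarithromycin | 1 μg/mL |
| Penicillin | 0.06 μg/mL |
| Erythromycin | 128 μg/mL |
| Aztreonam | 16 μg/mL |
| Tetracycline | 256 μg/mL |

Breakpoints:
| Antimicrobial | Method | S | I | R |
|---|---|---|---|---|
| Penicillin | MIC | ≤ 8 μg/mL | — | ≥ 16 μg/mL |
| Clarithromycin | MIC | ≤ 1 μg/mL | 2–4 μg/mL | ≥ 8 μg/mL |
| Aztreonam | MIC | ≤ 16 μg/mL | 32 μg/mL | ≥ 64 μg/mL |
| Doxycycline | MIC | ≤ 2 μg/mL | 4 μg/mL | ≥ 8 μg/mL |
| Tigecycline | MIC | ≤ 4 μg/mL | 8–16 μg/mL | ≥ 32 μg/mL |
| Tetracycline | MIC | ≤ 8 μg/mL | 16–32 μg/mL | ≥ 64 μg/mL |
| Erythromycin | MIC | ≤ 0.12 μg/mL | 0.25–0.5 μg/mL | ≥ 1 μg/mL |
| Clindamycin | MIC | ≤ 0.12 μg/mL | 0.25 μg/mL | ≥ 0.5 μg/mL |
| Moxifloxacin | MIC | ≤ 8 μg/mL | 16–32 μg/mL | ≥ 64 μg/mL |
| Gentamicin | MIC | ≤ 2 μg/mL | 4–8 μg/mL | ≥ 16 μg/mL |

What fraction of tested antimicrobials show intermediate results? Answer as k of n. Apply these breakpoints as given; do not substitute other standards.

0 of 8

Clindamycin 0.06 μg/mL: ≤ 0.12 μg/mL → susceptible
Gentamicin 0.5 μg/mL: ≤ 2 μg/mL → Susceptible
Tigecycline (64 μg/mL) ≥ 32 μg/mL → Resistant
Clarithromycin: 1 μg/mL is ≤ 1 μg/mL — Susceptible
Penicillin (0.06 μg/mL) ≤ 8 μg/mL ⇒ S
Erythromycin 128 μg/mL: ≥ 1 μg/mL ⇒ Resistant
Aztreonam 16 μg/mL: ≤ 16 μg/mL — susceptible
Tetracycline 256 μg/mL: ≥ 64 μg/mL ⇒ R
Intermediate: 0/8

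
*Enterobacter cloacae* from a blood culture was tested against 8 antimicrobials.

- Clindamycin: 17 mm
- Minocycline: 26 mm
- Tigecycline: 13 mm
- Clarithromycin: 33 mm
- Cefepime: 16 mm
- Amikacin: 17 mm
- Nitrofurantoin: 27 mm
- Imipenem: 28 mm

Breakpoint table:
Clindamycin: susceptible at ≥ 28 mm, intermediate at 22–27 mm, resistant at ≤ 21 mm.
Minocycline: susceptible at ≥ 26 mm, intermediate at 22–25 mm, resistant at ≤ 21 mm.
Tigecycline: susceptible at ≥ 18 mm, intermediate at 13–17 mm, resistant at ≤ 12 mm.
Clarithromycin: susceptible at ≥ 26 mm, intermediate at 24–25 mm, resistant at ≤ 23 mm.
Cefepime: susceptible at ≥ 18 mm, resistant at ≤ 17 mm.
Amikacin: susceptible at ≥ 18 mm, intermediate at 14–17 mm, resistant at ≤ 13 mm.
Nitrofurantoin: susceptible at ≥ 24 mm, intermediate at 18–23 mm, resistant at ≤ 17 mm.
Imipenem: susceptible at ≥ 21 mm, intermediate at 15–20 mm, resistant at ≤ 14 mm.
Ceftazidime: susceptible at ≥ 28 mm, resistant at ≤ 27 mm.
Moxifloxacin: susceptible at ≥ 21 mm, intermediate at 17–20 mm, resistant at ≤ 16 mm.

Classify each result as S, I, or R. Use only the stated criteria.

R, S, I, S, R, I, S, S

Clindamycin: 17 mm is ≤ 21 mm → R
Minocycline 26 mm: ≥ 26 mm ⇒ susceptible
Tigecycline 13 mm: in 13–17 mm — intermediate
Clarithromycin: 33 mm is ≥ 26 mm → Susceptible
Cefepime: 16 mm is ≤ 17 mm ⇒ Resistant
Amikacin (17 mm) in 14–17 mm ⇒ Intermediate
Nitrofurantoin (27 mm) ≥ 24 mm → susceptible
Imipenem 28 mm: ≥ 21 mm — susceptible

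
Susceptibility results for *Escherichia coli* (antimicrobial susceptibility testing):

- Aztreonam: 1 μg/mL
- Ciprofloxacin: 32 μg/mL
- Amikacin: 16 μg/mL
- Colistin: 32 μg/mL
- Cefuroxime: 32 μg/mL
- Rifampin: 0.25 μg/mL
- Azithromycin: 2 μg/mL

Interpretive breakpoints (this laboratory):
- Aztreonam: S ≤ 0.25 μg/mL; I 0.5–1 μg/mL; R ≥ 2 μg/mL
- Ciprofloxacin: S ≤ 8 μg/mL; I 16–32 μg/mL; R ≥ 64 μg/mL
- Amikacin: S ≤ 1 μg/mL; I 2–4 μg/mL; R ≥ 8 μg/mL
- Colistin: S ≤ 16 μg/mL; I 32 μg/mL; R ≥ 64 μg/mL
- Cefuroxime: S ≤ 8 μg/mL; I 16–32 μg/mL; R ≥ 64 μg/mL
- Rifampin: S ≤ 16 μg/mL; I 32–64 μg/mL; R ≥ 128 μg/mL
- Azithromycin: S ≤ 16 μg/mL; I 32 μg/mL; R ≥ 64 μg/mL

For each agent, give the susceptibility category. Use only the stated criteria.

I, I, R, I, I, S, S

Aztreonam 1 μg/mL: in 0.5–1 μg/mL ⇒ I
Ciprofloxacin 32 μg/mL: in 16–32 μg/mL → intermediate
Amikacin: 16 μg/mL is ≥ 8 μg/mL — Resistant
Colistin 32 μg/mL: = 32 μg/mL — Intermediate
Cefuroxime 32 μg/mL: in 16–32 μg/mL ⇒ I
Rifampin (0.25 μg/mL) ≤ 16 μg/mL ⇒ S
Azithromycin 2 μg/mL: ≤ 16 μg/mL — Susceptible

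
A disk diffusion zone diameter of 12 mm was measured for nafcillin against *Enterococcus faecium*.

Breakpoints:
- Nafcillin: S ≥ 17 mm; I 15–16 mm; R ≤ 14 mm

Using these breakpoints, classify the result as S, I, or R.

R

Nafcillin (12 mm) ≤ 14 mm → Resistant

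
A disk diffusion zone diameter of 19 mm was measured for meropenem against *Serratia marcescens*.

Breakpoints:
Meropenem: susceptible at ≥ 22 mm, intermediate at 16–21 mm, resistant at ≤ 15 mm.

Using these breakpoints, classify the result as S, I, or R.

Meropenem 19 mm: in 16–21 mm ⇒ intermediate

Intermediate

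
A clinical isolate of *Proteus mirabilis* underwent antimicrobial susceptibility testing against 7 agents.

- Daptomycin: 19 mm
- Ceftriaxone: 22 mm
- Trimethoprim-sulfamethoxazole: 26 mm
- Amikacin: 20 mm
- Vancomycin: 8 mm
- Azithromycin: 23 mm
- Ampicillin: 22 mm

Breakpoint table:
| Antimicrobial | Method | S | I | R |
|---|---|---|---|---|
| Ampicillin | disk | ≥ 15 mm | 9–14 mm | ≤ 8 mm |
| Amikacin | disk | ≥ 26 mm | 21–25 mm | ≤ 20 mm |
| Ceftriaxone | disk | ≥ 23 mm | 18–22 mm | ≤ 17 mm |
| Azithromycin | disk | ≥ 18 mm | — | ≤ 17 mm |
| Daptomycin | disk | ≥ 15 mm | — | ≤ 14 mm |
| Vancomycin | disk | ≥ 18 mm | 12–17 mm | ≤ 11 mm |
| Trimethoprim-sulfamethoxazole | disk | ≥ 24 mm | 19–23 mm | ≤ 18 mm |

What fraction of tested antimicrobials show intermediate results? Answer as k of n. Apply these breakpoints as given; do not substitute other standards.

1 of 7

Daptomycin 19 mm: ≥ 15 mm → susceptible
Ceftriaxone: 22 mm is in 18–22 mm → intermediate
Trimethoprim-sulfamethoxazole 26 mm: ≥ 24 mm ⇒ S
Amikacin (20 mm) ≤ 20 mm → resistant
Vancomycin 8 mm: ≤ 11 mm — R
Azithromycin (23 mm) ≥ 18 mm → Susceptible
Ampicillin: 22 mm is ≥ 15 mm — Susceptible
Intermediate: 1/7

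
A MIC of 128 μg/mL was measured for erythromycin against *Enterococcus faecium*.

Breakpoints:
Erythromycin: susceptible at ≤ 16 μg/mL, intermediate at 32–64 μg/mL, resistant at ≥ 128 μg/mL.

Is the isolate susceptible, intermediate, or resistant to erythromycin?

Erythromycin (128 μg/mL) ≥ 128 μg/mL — R

R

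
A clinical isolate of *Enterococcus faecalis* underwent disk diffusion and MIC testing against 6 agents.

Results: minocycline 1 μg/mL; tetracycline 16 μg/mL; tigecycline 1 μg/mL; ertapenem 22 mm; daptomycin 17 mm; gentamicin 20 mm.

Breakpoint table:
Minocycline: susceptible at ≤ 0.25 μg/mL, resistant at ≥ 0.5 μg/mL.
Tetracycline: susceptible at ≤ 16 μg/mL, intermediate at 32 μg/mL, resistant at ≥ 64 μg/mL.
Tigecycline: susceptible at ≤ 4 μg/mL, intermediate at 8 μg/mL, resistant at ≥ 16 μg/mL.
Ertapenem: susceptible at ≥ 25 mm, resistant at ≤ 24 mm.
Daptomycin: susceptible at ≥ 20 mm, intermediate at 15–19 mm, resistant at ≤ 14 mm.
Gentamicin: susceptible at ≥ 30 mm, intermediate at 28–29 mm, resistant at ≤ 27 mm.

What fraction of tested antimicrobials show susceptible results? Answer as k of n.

2 of 6

Minocycline 1 μg/mL: ≥ 0.5 μg/mL ⇒ Resistant
Tetracycline 16 μg/mL: ≤ 16 μg/mL → susceptible
Tigecycline (1 μg/mL) ≤ 4 μg/mL → S
Ertapenem: 22 mm is ≤ 24 mm → Resistant
Daptomycin (17 mm) in 15–19 mm ⇒ I
Gentamicin 20 mm: ≤ 27 mm — resistant
Susceptible: 2/6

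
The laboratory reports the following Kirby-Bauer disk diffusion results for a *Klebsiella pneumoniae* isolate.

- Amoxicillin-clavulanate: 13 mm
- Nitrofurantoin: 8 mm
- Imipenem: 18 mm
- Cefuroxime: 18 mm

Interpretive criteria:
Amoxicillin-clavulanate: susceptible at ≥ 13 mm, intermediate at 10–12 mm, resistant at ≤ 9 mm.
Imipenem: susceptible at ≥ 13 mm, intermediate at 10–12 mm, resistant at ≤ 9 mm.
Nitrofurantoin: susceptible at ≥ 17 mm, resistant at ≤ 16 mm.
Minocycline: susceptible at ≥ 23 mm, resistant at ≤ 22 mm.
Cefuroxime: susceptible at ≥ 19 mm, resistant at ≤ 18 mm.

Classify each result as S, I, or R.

S, R, S, R

Amoxicillin-clavulanate (13 mm) ≥ 13 mm — susceptible
Nitrofurantoin: 8 mm is ≤ 16 mm ⇒ Resistant
Imipenem 18 mm: ≥ 13 mm — S
Cefuroxime 18 mm: ≤ 18 mm → resistant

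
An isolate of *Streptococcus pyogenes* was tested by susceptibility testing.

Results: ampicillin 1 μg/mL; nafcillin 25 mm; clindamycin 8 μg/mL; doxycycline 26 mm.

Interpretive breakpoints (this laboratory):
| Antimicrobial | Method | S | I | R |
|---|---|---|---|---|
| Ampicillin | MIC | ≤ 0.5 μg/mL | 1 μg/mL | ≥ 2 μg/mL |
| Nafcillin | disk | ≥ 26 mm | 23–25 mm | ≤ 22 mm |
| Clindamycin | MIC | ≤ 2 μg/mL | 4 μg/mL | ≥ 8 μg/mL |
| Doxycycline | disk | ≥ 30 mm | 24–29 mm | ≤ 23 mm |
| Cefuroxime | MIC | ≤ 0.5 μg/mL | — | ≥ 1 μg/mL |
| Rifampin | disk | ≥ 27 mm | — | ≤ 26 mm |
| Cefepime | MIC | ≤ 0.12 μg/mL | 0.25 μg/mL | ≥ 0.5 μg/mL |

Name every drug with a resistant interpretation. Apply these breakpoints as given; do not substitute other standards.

clindamycin

Ampicillin (1 μg/mL) = 1 μg/mL — intermediate
Nafcillin: 25 mm is in 23–25 mm ⇒ intermediate
Clindamycin (8 μg/mL) ≥ 8 μg/mL → Resistant
Doxycycline: 26 mm is in 24–29 mm — I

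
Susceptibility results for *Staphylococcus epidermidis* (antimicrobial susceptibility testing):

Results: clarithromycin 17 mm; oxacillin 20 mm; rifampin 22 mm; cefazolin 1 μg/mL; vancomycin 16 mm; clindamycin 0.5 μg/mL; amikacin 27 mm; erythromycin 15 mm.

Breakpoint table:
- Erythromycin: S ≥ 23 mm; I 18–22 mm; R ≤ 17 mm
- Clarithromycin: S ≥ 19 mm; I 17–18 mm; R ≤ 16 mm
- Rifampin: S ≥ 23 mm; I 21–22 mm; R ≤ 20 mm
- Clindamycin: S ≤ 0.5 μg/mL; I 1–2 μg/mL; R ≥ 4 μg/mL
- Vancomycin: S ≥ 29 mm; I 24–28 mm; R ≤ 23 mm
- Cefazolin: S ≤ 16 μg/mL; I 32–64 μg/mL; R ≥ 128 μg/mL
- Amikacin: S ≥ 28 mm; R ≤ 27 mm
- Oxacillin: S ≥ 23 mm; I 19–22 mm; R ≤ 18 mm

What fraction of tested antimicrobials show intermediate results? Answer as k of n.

3 of 8

Clarithromycin (17 mm) in 17–18 mm ⇒ intermediate
Oxacillin: 20 mm is in 19–22 mm — intermediate
Rifampin (22 mm) in 21–22 mm — intermediate
Cefazolin (1 μg/mL) ≤ 16 μg/mL — S
Vancomycin: 16 mm is ≤ 23 mm ⇒ R
Clindamycin: 0.5 μg/mL is ≤ 0.5 μg/mL ⇒ Susceptible
Amikacin 27 mm: ≤ 27 mm → resistant
Erythromycin: 15 mm is ≤ 17 mm → resistant
Intermediate: 3/8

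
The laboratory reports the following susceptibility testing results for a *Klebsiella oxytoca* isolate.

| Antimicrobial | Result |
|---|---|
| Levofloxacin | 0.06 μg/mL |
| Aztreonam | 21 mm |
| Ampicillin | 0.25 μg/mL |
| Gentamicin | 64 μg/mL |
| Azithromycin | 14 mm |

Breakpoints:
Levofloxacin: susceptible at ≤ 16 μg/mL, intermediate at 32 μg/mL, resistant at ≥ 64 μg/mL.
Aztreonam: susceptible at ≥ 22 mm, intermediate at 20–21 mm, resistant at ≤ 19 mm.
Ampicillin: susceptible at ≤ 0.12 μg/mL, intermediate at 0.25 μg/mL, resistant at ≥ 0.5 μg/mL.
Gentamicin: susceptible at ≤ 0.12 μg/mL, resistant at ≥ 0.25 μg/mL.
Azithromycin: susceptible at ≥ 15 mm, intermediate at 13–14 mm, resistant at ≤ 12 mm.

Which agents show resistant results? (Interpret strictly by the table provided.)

Levofloxacin: 0.06 μg/mL is ≤ 16 μg/mL — susceptible
Aztreonam (21 mm) in 20–21 mm ⇒ intermediate
Ampicillin: 0.25 μg/mL is = 0.25 μg/mL ⇒ intermediate
Gentamicin 64 μg/mL: ≥ 0.25 μg/mL ⇒ R
Azithromycin 14 mm: in 13–14 mm ⇒ Intermediate

gentamicin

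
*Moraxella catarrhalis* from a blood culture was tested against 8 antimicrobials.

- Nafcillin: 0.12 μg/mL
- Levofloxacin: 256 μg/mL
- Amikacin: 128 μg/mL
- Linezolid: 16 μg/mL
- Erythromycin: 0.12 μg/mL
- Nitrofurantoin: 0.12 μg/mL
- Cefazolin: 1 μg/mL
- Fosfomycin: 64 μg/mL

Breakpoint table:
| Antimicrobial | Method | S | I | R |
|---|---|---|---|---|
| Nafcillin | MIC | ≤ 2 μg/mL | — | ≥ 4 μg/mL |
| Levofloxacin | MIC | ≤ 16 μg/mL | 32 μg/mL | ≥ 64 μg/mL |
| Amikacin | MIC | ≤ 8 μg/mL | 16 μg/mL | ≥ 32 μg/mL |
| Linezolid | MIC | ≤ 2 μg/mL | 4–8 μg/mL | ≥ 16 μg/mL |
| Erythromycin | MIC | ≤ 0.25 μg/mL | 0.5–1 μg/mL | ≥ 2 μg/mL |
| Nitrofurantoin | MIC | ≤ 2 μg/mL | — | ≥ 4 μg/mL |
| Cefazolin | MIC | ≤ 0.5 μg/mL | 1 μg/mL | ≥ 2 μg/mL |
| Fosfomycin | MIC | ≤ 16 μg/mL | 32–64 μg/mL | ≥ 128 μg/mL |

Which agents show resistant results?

levofloxacin, amikacin, linezolid

Nafcillin (0.12 μg/mL) ≤ 2 μg/mL ⇒ S
Levofloxacin: 256 μg/mL is ≥ 64 μg/mL → Resistant
Amikacin (128 μg/mL) ≥ 32 μg/mL ⇒ resistant
Linezolid (16 μg/mL) ≥ 16 μg/mL — resistant
Erythromycin: 0.12 μg/mL is ≤ 0.25 μg/mL ⇒ Susceptible
Nitrofurantoin 0.12 μg/mL: ≤ 2 μg/mL ⇒ susceptible
Cefazolin: 1 μg/mL is = 1 μg/mL — intermediate
Fosfomycin: 64 μg/mL is in 32–64 μg/mL — Intermediate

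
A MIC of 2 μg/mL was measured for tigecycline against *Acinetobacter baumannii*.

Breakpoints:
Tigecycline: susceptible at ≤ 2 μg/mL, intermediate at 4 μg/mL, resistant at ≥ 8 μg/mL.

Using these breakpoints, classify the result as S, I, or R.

Tigecycline (2 μg/mL) ≤ 2 μg/mL → susceptible

Susceptible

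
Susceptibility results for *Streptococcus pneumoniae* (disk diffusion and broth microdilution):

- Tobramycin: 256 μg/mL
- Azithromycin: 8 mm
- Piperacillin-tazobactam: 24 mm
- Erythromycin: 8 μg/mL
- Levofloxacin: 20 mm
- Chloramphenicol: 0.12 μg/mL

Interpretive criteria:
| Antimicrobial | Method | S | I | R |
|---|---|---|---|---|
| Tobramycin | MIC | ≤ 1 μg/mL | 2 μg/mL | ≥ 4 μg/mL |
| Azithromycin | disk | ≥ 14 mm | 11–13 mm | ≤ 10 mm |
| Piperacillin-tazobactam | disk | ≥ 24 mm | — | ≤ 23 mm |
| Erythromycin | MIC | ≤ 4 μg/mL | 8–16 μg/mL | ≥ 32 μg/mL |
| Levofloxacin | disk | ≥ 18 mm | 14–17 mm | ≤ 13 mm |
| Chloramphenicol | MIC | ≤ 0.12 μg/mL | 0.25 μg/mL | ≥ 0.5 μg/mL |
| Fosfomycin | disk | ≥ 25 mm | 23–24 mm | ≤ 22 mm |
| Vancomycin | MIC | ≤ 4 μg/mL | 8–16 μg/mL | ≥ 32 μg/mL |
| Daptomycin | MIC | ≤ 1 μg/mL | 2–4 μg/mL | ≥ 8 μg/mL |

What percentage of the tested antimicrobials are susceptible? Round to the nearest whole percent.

50%

Tobramycin (256 μg/mL) ≥ 4 μg/mL ⇒ resistant
Azithromycin 8 mm: ≤ 10 mm → R
Piperacillin-tazobactam (24 mm) ≥ 24 mm ⇒ susceptible
Erythromycin 8 μg/mL: in 8–16 μg/mL ⇒ Intermediate
Levofloxacin 20 mm: ≥ 18 mm → susceptible
Chloramphenicol (0.12 μg/mL) ≤ 0.12 μg/mL — susceptible
Susceptible: 3/6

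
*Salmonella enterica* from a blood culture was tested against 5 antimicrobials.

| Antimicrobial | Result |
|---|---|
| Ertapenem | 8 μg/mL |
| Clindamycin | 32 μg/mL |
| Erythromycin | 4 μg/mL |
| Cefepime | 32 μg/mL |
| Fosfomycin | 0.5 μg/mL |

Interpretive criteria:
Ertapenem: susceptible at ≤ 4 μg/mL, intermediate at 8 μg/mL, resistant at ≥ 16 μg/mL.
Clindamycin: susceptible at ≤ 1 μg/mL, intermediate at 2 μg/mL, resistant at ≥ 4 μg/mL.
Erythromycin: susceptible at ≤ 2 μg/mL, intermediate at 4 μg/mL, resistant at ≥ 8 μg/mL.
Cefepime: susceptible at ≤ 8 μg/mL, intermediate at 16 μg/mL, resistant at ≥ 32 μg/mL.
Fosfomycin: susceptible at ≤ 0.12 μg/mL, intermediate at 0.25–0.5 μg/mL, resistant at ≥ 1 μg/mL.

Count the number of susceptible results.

Ertapenem: 8 μg/mL is = 8 μg/mL ⇒ intermediate
Clindamycin: 32 μg/mL is ≥ 4 μg/mL — resistant
Erythromycin 4 μg/mL: = 4 μg/mL — Intermediate
Cefepime: 32 μg/mL is ≥ 32 μg/mL → Resistant
Fosfomycin: 0.5 μg/mL is in 0.25–0.5 μg/mL → intermediate
Susceptible: 0

0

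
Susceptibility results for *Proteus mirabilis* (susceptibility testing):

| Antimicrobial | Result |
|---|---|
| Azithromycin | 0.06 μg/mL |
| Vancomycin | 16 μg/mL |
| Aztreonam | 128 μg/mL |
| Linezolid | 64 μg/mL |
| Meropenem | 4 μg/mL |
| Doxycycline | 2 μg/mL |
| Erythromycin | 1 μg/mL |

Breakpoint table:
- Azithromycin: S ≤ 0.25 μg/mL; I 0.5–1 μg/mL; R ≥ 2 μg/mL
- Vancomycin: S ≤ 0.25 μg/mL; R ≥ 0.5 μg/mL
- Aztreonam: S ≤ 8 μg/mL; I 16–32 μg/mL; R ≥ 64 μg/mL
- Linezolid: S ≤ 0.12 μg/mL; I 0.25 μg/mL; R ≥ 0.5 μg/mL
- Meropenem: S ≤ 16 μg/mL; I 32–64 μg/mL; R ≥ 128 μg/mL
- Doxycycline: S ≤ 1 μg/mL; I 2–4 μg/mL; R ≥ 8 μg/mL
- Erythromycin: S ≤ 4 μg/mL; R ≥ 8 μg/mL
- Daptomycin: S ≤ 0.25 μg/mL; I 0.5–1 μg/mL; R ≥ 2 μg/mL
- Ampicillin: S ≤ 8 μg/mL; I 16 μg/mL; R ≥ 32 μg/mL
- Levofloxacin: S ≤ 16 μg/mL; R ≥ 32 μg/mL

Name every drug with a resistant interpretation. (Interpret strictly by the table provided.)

Azithromycin (0.06 μg/mL) ≤ 0.25 μg/mL → susceptible
Vancomycin (16 μg/mL) ≥ 0.5 μg/mL — R
Aztreonam: 128 μg/mL is ≥ 64 μg/mL ⇒ resistant
Linezolid: 64 μg/mL is ≥ 0.5 μg/mL → resistant
Meropenem: 4 μg/mL is ≤ 16 μg/mL — Susceptible
Doxycycline 2 μg/mL: in 2–4 μg/mL ⇒ Intermediate
Erythromycin: 1 μg/mL is ≤ 4 μg/mL → susceptible

vancomycin, aztreonam, linezolid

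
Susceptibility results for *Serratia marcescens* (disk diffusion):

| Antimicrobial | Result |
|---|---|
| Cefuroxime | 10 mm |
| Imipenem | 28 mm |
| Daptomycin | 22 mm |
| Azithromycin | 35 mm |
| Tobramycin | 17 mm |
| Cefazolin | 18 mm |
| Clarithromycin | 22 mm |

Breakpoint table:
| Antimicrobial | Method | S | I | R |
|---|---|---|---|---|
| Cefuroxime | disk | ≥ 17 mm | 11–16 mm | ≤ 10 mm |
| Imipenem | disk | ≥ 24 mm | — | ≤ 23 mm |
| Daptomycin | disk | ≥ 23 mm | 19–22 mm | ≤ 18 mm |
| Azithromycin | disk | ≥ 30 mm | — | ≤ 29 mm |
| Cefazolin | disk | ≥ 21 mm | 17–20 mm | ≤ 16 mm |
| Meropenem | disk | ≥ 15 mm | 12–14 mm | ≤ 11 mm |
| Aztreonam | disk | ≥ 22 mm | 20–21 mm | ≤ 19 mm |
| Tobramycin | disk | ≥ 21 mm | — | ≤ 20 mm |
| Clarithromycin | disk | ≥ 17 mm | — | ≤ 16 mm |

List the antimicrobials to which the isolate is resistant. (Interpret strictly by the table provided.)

cefuroxime, tobramycin

Cefuroxime (10 mm) ≤ 10 mm — resistant
Imipenem 28 mm: ≥ 24 mm — Susceptible
Daptomycin: 22 mm is in 19–22 mm — Intermediate
Azithromycin (35 mm) ≥ 30 mm — Susceptible
Tobramycin: 17 mm is ≤ 20 mm — resistant
Cefazolin 18 mm: in 17–20 mm ⇒ I
Clarithromycin (22 mm) ≥ 17 mm — susceptible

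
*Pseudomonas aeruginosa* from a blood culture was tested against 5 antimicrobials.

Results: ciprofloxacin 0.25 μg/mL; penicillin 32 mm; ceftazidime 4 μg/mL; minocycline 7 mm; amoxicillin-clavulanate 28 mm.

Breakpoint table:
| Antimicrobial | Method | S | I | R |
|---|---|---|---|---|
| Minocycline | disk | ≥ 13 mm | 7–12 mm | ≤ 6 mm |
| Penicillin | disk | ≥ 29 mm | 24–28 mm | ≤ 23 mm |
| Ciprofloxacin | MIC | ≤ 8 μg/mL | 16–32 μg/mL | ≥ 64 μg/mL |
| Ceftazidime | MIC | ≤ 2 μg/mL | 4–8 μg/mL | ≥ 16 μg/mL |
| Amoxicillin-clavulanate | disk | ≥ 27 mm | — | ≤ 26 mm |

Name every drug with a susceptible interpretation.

ciprofloxacin, penicillin, amoxicillin-clavulanate

Ciprofloxacin: 0.25 μg/mL is ≤ 8 μg/mL → Susceptible
Penicillin: 32 mm is ≥ 29 mm → Susceptible
Ceftazidime 4 μg/mL: in 4–8 μg/mL ⇒ intermediate
Minocycline: 7 mm is in 7–12 mm — Intermediate
Amoxicillin-clavulanate: 28 mm is ≥ 27 mm → S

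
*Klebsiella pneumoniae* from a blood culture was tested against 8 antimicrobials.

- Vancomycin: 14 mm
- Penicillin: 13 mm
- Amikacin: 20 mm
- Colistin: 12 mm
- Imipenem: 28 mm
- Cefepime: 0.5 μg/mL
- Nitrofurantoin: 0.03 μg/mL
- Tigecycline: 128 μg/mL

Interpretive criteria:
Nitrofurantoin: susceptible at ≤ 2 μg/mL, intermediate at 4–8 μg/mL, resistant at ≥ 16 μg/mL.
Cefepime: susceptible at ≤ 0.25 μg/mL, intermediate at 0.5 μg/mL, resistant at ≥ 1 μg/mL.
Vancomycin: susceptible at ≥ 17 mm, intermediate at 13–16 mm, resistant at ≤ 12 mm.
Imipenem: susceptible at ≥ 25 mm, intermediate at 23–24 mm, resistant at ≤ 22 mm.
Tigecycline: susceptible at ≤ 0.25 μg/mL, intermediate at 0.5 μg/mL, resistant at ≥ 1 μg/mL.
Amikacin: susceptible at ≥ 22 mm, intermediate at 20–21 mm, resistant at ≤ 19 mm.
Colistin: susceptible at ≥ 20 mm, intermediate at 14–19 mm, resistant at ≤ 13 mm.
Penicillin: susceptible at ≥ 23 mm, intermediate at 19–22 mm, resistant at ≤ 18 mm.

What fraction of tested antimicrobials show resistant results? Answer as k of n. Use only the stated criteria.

Vancomycin (14 mm) in 13–16 mm ⇒ Intermediate
Penicillin (13 mm) ≤ 18 mm — Resistant
Amikacin (20 mm) in 20–21 mm ⇒ I
Colistin (12 mm) ≤ 13 mm — Resistant
Imipenem: 28 mm is ≥ 25 mm — Susceptible
Cefepime 0.5 μg/mL: = 0.5 μg/mL ⇒ Intermediate
Nitrofurantoin 0.03 μg/mL: ≤ 2 μg/mL — Susceptible
Tigecycline: 128 μg/mL is ≥ 1 μg/mL → R
Resistant: 3/8

3 of 8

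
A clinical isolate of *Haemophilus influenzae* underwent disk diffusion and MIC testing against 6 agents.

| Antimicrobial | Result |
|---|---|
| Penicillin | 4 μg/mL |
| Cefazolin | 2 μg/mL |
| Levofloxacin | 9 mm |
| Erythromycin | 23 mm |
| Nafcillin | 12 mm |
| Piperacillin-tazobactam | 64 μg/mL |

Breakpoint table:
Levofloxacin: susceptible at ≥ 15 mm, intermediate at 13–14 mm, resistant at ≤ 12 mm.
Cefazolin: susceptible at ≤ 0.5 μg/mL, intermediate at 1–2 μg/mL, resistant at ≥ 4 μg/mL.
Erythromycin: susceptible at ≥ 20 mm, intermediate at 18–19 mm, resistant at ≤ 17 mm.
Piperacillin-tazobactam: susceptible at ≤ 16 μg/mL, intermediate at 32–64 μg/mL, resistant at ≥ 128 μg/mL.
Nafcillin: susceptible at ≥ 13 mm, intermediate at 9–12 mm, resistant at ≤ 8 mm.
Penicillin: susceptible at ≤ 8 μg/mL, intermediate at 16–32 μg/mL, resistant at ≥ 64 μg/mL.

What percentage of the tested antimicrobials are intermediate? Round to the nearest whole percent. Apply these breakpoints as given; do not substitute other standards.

Penicillin (4 μg/mL) ≤ 8 μg/mL → S
Cefazolin: 2 μg/mL is in 1–2 μg/mL → Intermediate
Levofloxacin (9 mm) ≤ 12 mm ⇒ R
Erythromycin (23 mm) ≥ 20 mm ⇒ susceptible
Nafcillin (12 mm) in 9–12 mm ⇒ Intermediate
Piperacillin-tazobactam (64 μg/mL) in 32–64 μg/mL — Intermediate
Intermediate: 3/6

50%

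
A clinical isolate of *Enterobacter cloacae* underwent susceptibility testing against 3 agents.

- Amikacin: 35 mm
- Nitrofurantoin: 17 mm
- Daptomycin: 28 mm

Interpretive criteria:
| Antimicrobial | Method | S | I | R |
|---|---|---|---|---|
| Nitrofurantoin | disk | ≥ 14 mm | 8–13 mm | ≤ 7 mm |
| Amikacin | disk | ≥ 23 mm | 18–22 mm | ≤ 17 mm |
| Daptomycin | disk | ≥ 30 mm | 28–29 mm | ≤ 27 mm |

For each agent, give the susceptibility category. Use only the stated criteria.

Amikacin 35 mm: ≥ 23 mm → Susceptible
Nitrofurantoin (17 mm) ≥ 14 mm ⇒ Susceptible
Daptomycin 28 mm: in 28–29 mm — Intermediate

S, S, I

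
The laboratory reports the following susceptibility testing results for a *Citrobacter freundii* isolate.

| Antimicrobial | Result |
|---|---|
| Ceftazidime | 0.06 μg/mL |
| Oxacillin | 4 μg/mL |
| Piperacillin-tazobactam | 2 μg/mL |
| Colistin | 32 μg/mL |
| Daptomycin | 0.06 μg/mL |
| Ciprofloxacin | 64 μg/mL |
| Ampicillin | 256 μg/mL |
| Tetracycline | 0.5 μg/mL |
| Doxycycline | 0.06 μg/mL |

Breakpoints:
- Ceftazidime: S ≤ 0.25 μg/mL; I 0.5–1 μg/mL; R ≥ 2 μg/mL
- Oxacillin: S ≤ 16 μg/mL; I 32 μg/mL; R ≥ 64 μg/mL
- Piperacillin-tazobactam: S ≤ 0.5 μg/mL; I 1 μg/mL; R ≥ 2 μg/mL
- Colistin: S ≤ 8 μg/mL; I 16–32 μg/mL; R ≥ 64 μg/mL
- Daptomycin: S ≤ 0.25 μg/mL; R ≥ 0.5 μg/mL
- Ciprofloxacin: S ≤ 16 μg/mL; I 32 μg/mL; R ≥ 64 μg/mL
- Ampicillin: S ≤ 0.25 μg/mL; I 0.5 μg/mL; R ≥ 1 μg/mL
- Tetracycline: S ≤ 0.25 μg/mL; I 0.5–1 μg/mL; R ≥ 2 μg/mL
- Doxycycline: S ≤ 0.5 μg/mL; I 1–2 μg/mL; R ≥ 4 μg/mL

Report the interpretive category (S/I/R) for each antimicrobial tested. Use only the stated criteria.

Ceftazidime: 0.06 μg/mL is ≤ 0.25 μg/mL → S
Oxacillin 4 μg/mL: ≤ 16 μg/mL — S
Piperacillin-tazobactam 2 μg/mL: ≥ 2 μg/mL → Resistant
Colistin 32 μg/mL: in 16–32 μg/mL ⇒ intermediate
Daptomycin 0.06 μg/mL: ≤ 0.25 μg/mL → S
Ciprofloxacin (64 μg/mL) ≥ 64 μg/mL ⇒ resistant
Ampicillin: 256 μg/mL is ≥ 1 μg/mL ⇒ R
Tetracycline: 0.5 μg/mL is in 0.5–1 μg/mL → intermediate
Doxycycline 0.06 μg/mL: ≤ 0.5 μg/mL — Susceptible

S, S, R, I, S, R, R, I, S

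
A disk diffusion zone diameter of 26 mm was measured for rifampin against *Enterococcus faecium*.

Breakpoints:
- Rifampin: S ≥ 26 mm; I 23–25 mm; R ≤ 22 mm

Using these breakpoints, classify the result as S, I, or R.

S

Rifampin: 26 mm is ≥ 26 mm → S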